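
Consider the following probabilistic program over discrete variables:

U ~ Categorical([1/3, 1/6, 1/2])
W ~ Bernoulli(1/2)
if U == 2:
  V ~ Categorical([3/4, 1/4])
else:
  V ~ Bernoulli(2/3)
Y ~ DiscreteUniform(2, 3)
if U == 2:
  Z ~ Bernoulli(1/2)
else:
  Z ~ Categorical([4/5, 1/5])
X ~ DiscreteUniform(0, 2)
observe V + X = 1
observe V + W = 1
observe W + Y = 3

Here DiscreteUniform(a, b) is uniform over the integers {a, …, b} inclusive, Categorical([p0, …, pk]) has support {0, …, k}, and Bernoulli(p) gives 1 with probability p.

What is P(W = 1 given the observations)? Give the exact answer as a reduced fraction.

Enumerate traces; 12 have nonzero weight after conditioning:
  (U=0, W=0, V=1, Y=3, Z=0, X=0) weight 2/135
  (U=0, W=0, V=1, Y=3, Z=1, X=0) weight 1/270
  (U=0, W=1, V=0, Y=2, Z=0, X=1) weight 1/135
  (U=0, W=1, V=0, Y=2, Z=1, X=1) weight 1/540
  (U=1, W=0, V=1, Y=3, Z=0, X=0) weight 1/135
  (U=1, W=0, V=1, Y=3, Z=1, X=0) weight 1/540
  (U=1, W=1, V=0, Y=2, Z=0, X=1) weight 1/270
  (U=1, W=1, V=0, Y=2, Z=1, X=1) weight 1/1080
  … 4 more
Group by W:
  weight(W=0) = 11/288
  weight(W=1) = 13/288
Total weight = 11/288 + 13/288 = 1/12
P(W=0 | obs) = 11/288 / 1/12 = 11/24
P(W=1 | obs) = 13/288 / 1/12 = 13/24

P(W = 1 | obs) = 13/24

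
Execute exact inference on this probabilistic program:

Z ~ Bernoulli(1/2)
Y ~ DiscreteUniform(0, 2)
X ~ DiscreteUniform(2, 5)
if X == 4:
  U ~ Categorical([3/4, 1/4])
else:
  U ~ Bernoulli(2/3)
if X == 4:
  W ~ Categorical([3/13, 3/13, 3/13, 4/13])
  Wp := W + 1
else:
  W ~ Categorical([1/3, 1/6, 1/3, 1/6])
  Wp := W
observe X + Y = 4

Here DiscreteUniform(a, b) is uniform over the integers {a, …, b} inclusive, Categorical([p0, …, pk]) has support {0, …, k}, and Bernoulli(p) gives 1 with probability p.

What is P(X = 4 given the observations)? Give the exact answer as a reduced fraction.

P(X = 4 | obs) = 1/3

Enumerate traces; 48 have nonzero weight after conditioning:
  (Z=0, Y=0, X=4, U=0, W=0) weight 3/416
  (Z=0, Y=0, X=4, U=0, W=1) weight 3/416
  (Z=0, Y=0, X=4, U=0, W=2) weight 3/416
  (Z=0, Y=0, X=4, U=0, W=3) weight 1/104
  (Z=0, Y=0, X=4, U=1, W=0) weight 1/416
  (Z=0, Y=0, X=4, U=1, W=1) weight 1/416
  (Z=0, Y=0, X=4, U=1, W=2) weight 1/416
  (Z=0, Y=0, X=4, U=1, W=3) weight 1/312
  (Z=0, Y=1, X=3, U=0, W=0) weight 1/216
  (Z=0, Y=2, X=2, U=0, W=0) weight 1/216
  … 38 more
Group by X:
  weight(X=2) = 1/12
  weight(X=3) = 1/12
  weight(X=4) = 1/12
Total weight = 1/12 + 1/12 + 1/12 = 1/4
P(X=2 | obs) = 1/12 / 1/4 = 1/3
P(X=3 | obs) = 1/12 / 1/4 = 1/3
P(X=4 | obs) = 1/12 / 1/4 = 1/3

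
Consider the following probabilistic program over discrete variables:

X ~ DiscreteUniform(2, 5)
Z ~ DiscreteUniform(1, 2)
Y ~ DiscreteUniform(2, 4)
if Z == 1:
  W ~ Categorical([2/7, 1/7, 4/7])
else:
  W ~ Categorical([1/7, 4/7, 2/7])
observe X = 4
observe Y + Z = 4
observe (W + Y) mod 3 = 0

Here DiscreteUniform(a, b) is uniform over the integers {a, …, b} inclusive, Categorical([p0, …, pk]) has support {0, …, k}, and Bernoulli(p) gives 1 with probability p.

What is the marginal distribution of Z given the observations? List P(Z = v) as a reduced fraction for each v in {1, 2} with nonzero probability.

P(Z=1) = 1/3, P(Z=2) = 2/3

Enumerate traces; 2 have nonzero weight after conditioning:
  (X=4, Z=1, Y=3, W=0) weight 1/84
  (X=4, Z=2, Y=2, W=1) weight 1/42
Group by Z:
  weight(Z=1) = 1/84
  weight(Z=2) = 1/42
Total weight = 1/84 + 1/42 = 1/28
P(Z=1 | obs) = 1/84 / 1/28 = 1/3
P(Z=2 | obs) = 1/42 / 1/28 = 2/3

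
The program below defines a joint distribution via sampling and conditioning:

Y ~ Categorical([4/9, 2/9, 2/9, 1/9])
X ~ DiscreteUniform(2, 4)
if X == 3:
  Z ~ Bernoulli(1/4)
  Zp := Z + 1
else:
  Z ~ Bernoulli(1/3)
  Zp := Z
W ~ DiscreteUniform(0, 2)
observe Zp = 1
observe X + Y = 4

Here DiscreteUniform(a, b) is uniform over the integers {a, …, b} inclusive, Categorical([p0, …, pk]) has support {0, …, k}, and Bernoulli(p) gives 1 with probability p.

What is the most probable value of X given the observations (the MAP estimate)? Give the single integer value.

Enumerate traces; 9 have nonzero weight after conditioning:
  (Y=0, X=4, Z=1, W=0) weight 4/243
  (Y=0, X=4, Z=1, W=1) weight 4/243
  (Y=0, X=4, Z=1, W=2) weight 4/243
  (Y=1, X=3, Z=0, W=0) weight 1/54
  (Y=1, X=3, Z=0, W=1) weight 1/54
  (Y=1, X=3, Z=0, W=2) weight 1/54
  (Y=2, X=2, Z=1, W=0) weight 2/243
  (Y=2, X=2, Z=1, W=1) weight 2/243
  … 1 more
Group by X:
  weight(X=2) = 2/81
  weight(X=3) = 1/18
  weight(X=4) = 4/81
Total weight = 2/81 + 1/18 + 4/81 = 7/54
P(X=2 | obs) = 2/81 / 7/54 = 4/21
P(X=3 | obs) = 1/18 / 7/54 = 3/7
P(X=4 | obs) = 4/81 / 7/54 = 8/21
argmax = 3

argmax_v P(X = v | obs) = 3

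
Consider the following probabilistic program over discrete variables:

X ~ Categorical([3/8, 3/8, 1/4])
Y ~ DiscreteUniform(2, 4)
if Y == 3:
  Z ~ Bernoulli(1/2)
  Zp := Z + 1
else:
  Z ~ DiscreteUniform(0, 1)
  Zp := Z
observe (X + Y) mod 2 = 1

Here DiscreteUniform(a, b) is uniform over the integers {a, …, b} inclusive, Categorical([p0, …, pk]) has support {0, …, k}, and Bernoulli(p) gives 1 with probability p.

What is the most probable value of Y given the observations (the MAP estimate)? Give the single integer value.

argmax_v P(Y = v | obs) = 3

Enumerate traces; 8 have nonzero weight after conditioning:
  (X=0, Y=3, Z=0) weight 1/16
  (X=0, Y=3, Z=1) weight 1/16
  (X=1, Y=2, Z=0) weight 1/16
  (X=1, Y=2, Z=1) weight 1/16
  (X=1, Y=4, Z=0) weight 1/16
  (X=1, Y=4, Z=1) weight 1/16
  (X=2, Y=3, Z=0) weight 1/24
  (X=2, Y=3, Z=1) weight 1/24
Group by Y:
  weight(Y=2) = 1/8
  weight(Y=3) = 5/24
  weight(Y=4) = 1/8
Total weight = 1/8 + 5/24 + 1/8 = 11/24
P(Y=2 | obs) = 1/8 / 11/24 = 3/11
P(Y=3 | obs) = 5/24 / 11/24 = 5/11
P(Y=4 | obs) = 1/8 / 11/24 = 3/11
argmax = 3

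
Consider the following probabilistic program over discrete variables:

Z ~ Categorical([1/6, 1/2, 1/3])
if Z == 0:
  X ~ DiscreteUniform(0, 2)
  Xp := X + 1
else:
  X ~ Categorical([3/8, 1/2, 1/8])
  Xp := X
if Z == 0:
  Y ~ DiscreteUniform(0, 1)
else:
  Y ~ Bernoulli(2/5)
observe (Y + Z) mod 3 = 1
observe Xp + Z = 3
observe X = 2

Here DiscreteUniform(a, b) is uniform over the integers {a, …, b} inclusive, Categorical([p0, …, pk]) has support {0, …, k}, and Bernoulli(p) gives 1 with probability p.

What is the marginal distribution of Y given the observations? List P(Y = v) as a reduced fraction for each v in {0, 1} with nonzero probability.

P(Y=0) = 27/47, P(Y=1) = 20/47

Enumerate traces; 2 have nonzero weight after conditioning:
  (Z=0, X=2, Y=1) weight 1/36
  (Z=1, X=2, Y=0) weight 3/80
Group by Y:
  weight(Y=0) = 3/80
  weight(Y=1) = 1/36
Total weight = 3/80 + 1/36 = 47/720
P(Y=0 | obs) = 3/80 / 47/720 = 27/47
P(Y=1 | obs) = 1/36 / 47/720 = 20/47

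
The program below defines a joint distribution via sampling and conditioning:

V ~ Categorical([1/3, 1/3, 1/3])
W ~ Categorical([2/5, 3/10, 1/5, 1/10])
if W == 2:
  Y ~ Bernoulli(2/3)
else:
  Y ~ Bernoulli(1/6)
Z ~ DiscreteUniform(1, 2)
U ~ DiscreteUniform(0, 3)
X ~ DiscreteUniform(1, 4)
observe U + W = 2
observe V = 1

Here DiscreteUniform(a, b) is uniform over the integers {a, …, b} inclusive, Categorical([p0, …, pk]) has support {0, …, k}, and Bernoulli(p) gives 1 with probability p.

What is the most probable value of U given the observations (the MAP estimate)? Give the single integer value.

argmax_v P(U = v | obs) = 2

Enumerate traces; 48 have nonzero weight after conditioning:
  (V=1, W=0, Y=0, Z=1, U=2, X=1) weight 1/288
  (V=1, W=0, Y=0, Z=1, U=2, X=2) weight 1/288
  (V=1, W=0, Y=0, Z=1, U=2, X=3) weight 1/288
  (V=1, W=0, Y=0, Z=1, U=2, X=4) weight 1/288
  (V=1, W=0, Y=0, Z=2, U=2, X=1) weight 1/288
  (V=1, W=0, Y=0, Z=2, U=2, X=2) weight 1/288
  (V=1, W=0, Y=0, Z=2, U=2, X=3) weight 1/288
  (V=1, W=0, Y=0, Z=2, U=2, X=4) weight 1/288
  (V=1, W=1, Y=0, Z=1, U=1, X=1) weight 1/384
  (V=1, W=2, Y=0, Z=1, U=0, X=1) weight 1/1440
  … 38 more
Group by U:
  weight(U=0) = 1/60
  weight(U=1) = 1/40
  weight(U=2) = 1/30
Total weight = 1/60 + 1/40 + 1/30 = 3/40
P(U=0 | obs) = 1/60 / 3/40 = 2/9
P(U=1 | obs) = 1/40 / 3/40 = 1/3
P(U=2 | obs) = 1/30 / 3/40 = 4/9
argmax = 2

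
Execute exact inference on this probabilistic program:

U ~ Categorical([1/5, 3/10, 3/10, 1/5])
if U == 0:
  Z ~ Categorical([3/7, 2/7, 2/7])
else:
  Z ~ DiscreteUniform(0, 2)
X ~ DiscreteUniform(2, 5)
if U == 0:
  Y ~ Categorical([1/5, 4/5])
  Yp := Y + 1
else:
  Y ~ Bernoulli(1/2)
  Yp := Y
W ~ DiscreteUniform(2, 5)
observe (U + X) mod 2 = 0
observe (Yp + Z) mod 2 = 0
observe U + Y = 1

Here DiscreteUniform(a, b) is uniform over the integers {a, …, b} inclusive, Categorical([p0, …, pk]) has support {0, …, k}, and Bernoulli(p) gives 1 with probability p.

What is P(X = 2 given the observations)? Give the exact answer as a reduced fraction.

P(X = 2 | obs) = 4/15

Enumerate traces; 32 have nonzero weight after conditioning:
  (U=0, Z=0, X=2, Y=1, W=2) weight 3/700
  (U=0, Z=0, X=2, Y=1, W=3) weight 3/700
  (U=0, Z=0, X=2, Y=1, W=4) weight 3/700
  (U=0, Z=0, X=2, Y=1, W=5) weight 3/700
  (U=0, Z=0, X=4, Y=1, W=2) weight 3/700
  (U=0, Z=0, X=4, Y=1, W=3) weight 3/700
  (U=0, Z=0, X=4, Y=1, W=4) weight 3/700
  (U=0, Z=0, X=4, Y=1, W=5) weight 3/700
  (U=1, Z=0, X=3, Y=0, W=2) weight 1/320
  (U=1, Z=0, X=5, Y=0, W=2) weight 1/320
  … 22 more
Group by X:
  weight(X=2) = 1/35
  weight(X=3) = 1/40
  weight(X=4) = 1/35
  weight(X=5) = 1/40
Total weight = 1/35 + 1/40 + 1/35 + 1/40 = 3/28
P(X=2 | obs) = 1/35 / 3/28 = 4/15
P(X=3 | obs) = 1/40 / 3/28 = 7/30
P(X=4 | obs) = 1/35 / 3/28 = 4/15
P(X=5 | obs) = 1/40 / 3/28 = 7/30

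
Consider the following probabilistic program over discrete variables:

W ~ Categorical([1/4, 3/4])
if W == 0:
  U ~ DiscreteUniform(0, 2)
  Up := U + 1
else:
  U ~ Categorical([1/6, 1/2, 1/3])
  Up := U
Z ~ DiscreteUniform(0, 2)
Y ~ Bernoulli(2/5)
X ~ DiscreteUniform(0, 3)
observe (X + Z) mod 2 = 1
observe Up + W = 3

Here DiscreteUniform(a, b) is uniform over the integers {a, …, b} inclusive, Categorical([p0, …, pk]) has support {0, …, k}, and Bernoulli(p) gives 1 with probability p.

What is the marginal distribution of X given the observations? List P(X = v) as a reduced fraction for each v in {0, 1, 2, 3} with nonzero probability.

P(X=0) = 1/6, P(X=1) = 1/3, P(X=2) = 1/6, P(X=3) = 1/3

Enumerate traces; 24 have nonzero weight after conditioning:
  (W=0, U=2, Z=0, Y=0, X=1) weight 1/240
  (W=0, U=2, Z=0, Y=0, X=3) weight 1/240
  (W=0, U=2, Z=0, Y=1, X=1) weight 1/360
  (W=0, U=2, Z=0, Y=1, X=3) weight 1/360
  (W=0, U=2, Z=1, Y=0, X=0) weight 1/240
  (W=0, U=2, Z=1, Y=0, X=2) weight 1/240
  (W=0, U=2, Z=1, Y=1, X=0) weight 1/360
  (W=0, U=2, Z=1, Y=1, X=2) weight 1/360
  … 16 more
Group by X:
  weight(X=0) = 1/36
  weight(X=1) = 1/18
  weight(X=2) = 1/36
  weight(X=3) = 1/18
Total weight = 1/36 + 1/18 + 1/36 + 1/18 = 1/6
P(X=0 | obs) = 1/36 / 1/6 = 1/6
P(X=1 | obs) = 1/18 / 1/6 = 1/3
P(X=2 | obs) = 1/36 / 1/6 = 1/6
P(X=3 | obs) = 1/18 / 1/6 = 1/3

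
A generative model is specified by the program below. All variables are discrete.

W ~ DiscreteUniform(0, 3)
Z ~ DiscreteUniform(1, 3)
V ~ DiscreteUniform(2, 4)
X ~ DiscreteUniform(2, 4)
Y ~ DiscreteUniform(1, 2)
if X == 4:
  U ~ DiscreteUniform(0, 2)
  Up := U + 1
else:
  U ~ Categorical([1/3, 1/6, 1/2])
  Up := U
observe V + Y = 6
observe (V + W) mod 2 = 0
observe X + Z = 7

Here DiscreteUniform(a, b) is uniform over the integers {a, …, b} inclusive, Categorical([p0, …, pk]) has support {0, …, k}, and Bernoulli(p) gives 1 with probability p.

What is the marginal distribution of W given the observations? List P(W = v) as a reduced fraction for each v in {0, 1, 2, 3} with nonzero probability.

P(W=0) = 1/2, P(W=2) = 1/2

Enumerate traces; 6 have nonzero weight after conditioning:
  (W=0, Z=3, V=4, X=4, Y=2, U=0) weight 1/648
  (W=0, Z=3, V=4, X=4, Y=2, U=1) weight 1/648
  (W=0, Z=3, V=4, X=4, Y=2, U=2) weight 1/648
  (W=2, Z=3, V=4, X=4, Y=2, U=0) weight 1/648
  (W=2, Z=3, V=4, X=4, Y=2, U=1) weight 1/648
  (W=2, Z=3, V=4, X=4, Y=2, U=2) weight 1/648
Group by W:
  weight(W=0) = 1/216
  weight(W=2) = 1/216
Total weight = 1/216 + 1/216 = 1/108
P(W=0 | obs) = 1/216 / 1/108 = 1/2
P(W=2 | obs) = 1/216 / 1/108 = 1/2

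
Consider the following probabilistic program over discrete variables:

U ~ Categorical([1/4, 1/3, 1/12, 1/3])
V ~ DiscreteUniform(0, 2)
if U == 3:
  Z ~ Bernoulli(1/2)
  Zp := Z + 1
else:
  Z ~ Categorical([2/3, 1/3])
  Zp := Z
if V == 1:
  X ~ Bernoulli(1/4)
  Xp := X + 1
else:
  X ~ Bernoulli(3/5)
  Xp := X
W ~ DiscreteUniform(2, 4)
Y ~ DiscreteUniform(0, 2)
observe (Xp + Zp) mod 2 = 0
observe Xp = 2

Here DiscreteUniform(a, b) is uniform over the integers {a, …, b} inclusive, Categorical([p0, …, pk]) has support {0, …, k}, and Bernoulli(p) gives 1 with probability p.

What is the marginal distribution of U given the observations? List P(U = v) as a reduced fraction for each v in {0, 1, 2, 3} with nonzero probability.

P(U=0) = 3/11, P(U=1) = 4/11, P(U=2) = 1/11, P(U=3) = 3/11

Enumerate traces; 36 have nonzero weight after conditioning:
  (U=0, V=1, Z=0, X=1, W=2, Y=0) weight 1/648
  (U=0, V=1, Z=0, X=1, W=2, Y=1) weight 1/648
  (U=0, V=1, Z=0, X=1, W=2, Y=2) weight 1/648
  (U=0, V=1, Z=0, X=1, W=3, Y=0) weight 1/648
  (U=0, V=1, Z=0, X=1, W=3, Y=1) weight 1/648
  (U=0, V=1, Z=0, X=1, W=3, Y=2) weight 1/648
  (U=0, V=1, Z=0, X=1, W=4, Y=0) weight 1/648
  (U=0, V=1, Z=0, X=1, W=4, Y=1) weight 1/648
  (U=1, V=1, Z=0, X=1, W=2, Y=0) weight 1/486
  (U=2, V=1, Z=0, X=1, W=2, Y=0) weight 1/1944
  … 26 more
Group by U:
  weight(U=0) = 1/72
  weight(U=1) = 1/54
  weight(U=2) = 1/216
  weight(U=3) = 1/72
Total weight = 1/72 + 1/54 + 1/216 + 1/72 = 11/216
P(U=0 | obs) = 1/72 / 11/216 = 3/11
P(U=1 | obs) = 1/54 / 11/216 = 4/11
P(U=2 | obs) = 1/216 / 11/216 = 1/11
P(U=3 | obs) = 1/72 / 11/216 = 3/11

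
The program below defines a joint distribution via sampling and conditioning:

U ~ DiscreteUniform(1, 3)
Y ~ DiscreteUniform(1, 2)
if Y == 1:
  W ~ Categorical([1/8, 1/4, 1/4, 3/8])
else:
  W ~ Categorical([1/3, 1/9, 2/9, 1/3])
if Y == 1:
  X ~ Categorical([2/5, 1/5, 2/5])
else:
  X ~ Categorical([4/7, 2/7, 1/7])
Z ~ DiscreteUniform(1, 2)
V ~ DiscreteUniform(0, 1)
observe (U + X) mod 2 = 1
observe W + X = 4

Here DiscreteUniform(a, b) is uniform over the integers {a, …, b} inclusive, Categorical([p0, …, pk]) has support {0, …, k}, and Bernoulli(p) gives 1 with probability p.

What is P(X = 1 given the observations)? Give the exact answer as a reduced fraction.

P(X = 1 | obs) = 429/1093

Enumerate traces; 24 have nonzero weight after conditioning:
  (U=1, Y=1, W=2, X=2, Z=1, V=0) weight 1/240
  (U=1, Y=1, W=2, X=2, Z=1, V=1) weight 1/240
  (U=1, Y=1, W=2, X=2, Z=2, V=0) weight 1/240
  (U=1, Y=1, W=2, X=2, Z=2, V=1) weight 1/240
  (U=1, Y=2, W=2, X=2, Z=1, V=0) weight 1/756
  (U=1, Y=2, W=2, X=2, Z=1, V=1) weight 1/756
  (U=1, Y=2, W=2, X=2, Z=2, V=0) weight 1/756
  (U=1, Y=2, W=2, X=2, Z=2, V=1) weight 1/756
  (U=2, Y=1, W=3, X=1, Z=1, V=0) weight 1/320
  … 15 more
Group by X:
  weight(X=1) = 143/5040
  weight(X=2) = 83/1890
Total weight = 143/5040 + 83/1890 = 1093/15120
P(X=1 | obs) = 143/5040 / 1093/15120 = 429/1093
P(X=2 | obs) = 83/1890 / 1093/15120 = 664/1093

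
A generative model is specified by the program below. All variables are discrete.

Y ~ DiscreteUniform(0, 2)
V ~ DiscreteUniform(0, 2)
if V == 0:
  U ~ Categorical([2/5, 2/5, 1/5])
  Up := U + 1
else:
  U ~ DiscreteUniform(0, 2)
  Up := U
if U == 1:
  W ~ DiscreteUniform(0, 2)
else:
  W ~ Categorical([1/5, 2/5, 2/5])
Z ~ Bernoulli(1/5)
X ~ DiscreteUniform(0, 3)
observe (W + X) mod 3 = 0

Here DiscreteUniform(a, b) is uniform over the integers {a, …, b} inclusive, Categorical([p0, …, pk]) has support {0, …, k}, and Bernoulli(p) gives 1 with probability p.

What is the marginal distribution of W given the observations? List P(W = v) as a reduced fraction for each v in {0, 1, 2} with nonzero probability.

P(W=0) = 167/421, P(W=1) = 127/421, P(W=2) = 127/421

Enumerate traces; 216 have nonzero weight after conditioning:
  (Y=0, V=0, U=0, W=0, Z=0, X=0) weight 2/1125
  (Y=0, V=0, U=0, W=0, Z=0, X=3) weight 2/1125
  (Y=0, V=0, U=0, W=0, Z=1, X=0) weight 1/2250
  (Y=0, V=0, U=0, W=0, Z=1, X=3) weight 1/2250
  (Y=0, V=0, U=0, W=1, Z=0, X=2) weight 4/1125
  (Y=0, V=0, U=0, W=1, Z=1, X=2) weight 1/1125
  (Y=0, V=0, U=0, W=2, Z=0, X=1) weight 4/1125
  (Y=0, V=0, U=0, W=2, Z=1, X=1) weight 1/1125
  … 208 more
Group by W:
  weight(W=0) = 167/1350
  weight(W=1) = 127/1350
  weight(W=2) = 127/1350
Total weight = 167/1350 + 127/1350 + 127/1350 = 421/1350
P(W=0 | obs) = 167/1350 / 421/1350 = 167/421
P(W=1 | obs) = 127/1350 / 421/1350 = 127/421
P(W=2 | obs) = 127/1350 / 421/1350 = 127/421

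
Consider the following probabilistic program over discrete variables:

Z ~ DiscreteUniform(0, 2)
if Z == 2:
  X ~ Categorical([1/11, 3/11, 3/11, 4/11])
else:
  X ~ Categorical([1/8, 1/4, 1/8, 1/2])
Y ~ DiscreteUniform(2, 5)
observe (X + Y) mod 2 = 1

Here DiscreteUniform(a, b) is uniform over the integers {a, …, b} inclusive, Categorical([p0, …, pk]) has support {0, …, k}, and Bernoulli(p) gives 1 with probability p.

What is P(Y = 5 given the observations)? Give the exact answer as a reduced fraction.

P(Y = 5 | obs) = 19/132

Enumerate traces; 24 have nonzero weight after conditioning:
  (Z=0, X=0, Y=3) weight 1/96
  (Z=0, X=0, Y=5) weight 1/96
  (Z=0, X=1, Y=2) weight 1/48
  (Z=0, X=1, Y=4) weight 1/48
  (Z=0, X=2, Y=3) weight 1/96
  (Z=0, X=2, Y=5) weight 1/96
  (Z=0, X=3, Y=2) weight 1/24
  (Z=0, X=3, Y=4) weight 1/24
  … 16 more
Group by Y:
  weight(Y=2) = 47/264
  weight(Y=3) = 19/264
  weight(Y=4) = 47/264
  weight(Y=5) = 19/264
Total weight = 47/264 + 19/264 + 47/264 + 19/264 = 1/2
P(Y=2 | obs) = 47/264 / 1/2 = 47/132
P(Y=3 | obs) = 19/264 / 1/2 = 19/132
P(Y=4 | obs) = 47/264 / 1/2 = 47/132
P(Y=5 | obs) = 19/264 / 1/2 = 19/132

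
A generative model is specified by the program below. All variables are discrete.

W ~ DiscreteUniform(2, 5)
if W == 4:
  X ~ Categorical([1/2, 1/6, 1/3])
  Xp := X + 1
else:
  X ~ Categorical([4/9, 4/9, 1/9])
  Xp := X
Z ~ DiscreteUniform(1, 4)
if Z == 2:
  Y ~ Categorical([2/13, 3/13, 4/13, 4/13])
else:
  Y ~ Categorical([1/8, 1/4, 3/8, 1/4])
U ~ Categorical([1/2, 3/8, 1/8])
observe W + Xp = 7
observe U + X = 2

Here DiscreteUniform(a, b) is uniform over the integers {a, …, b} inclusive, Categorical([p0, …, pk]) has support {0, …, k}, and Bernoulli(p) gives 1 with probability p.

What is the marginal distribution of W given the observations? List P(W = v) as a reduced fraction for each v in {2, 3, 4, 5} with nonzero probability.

Enumerate traces; 32 have nonzero weight after conditioning:
  (W=4, X=2, Z=1, Y=0, U=0) weight 1/768
  (W=4, X=2, Z=1, Y=1, U=0) weight 1/384
  (W=4, X=2, Z=1, Y=2, U=0) weight 1/256
  (W=4, X=2, Z=1, Y=3, U=0) weight 1/384
  (W=4, X=2, Z=2, Y=0, U=0) weight 1/624
  (W=4, X=2, Z=2, Y=1, U=0) weight 1/416
  (W=4, X=2, Z=2, Y=2, U=0) weight 1/312
  (W=4, X=2, Z=2, Y=3, U=0) weight 1/312
  (W=5, X=2, Z=1, Y=0, U=0) weight 1/2304
  … 23 more
Group by W:
  weight(W=4) = 1/24
  weight(W=5) = 1/72
Total weight = 1/24 + 1/72 = 1/18
P(W=4 | obs) = 1/24 / 1/18 = 3/4
P(W=5 | obs) = 1/72 / 1/18 = 1/4

P(W=4) = 3/4, P(W=5) = 1/4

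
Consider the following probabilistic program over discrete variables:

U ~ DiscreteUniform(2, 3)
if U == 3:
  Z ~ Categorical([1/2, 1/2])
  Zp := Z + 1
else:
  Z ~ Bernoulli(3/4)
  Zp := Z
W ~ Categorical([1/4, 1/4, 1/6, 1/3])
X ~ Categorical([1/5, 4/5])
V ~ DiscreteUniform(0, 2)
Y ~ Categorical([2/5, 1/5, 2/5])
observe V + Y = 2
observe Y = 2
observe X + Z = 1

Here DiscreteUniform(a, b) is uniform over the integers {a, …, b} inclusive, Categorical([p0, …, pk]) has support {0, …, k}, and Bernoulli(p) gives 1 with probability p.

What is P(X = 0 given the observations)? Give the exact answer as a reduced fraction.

Enumerate traces; 16 have nonzero weight after conditioning:
  (U=2, Z=0, W=0, X=1, V=0, Y=2) weight 1/300
  (U=2, Z=0, W=1, X=1, V=0, Y=2) weight 1/300
  (U=2, Z=0, W=2, X=1, V=0, Y=2) weight 1/450
  (U=2, Z=0, W=3, X=1, V=0, Y=2) weight 1/225
  (U=2, Z=1, W=0, X=0, V=0, Y=2) weight 1/400
  (U=2, Z=1, W=1, X=0, V=0, Y=2) weight 1/400
  (U=2, Z=1, W=2, X=0, V=0, Y=2) weight 1/600
  (U=2, Z=1, W=3, X=0, V=0, Y=2) weight 1/300
  … 8 more
Group by X:
  weight(X=0) = 1/60
  weight(X=1) = 1/25
Total weight = 1/60 + 1/25 = 17/300
P(X=0 | obs) = 1/60 / 17/300 = 5/17
P(X=1 | obs) = 1/25 / 17/300 = 12/17

P(X = 0 | obs) = 5/17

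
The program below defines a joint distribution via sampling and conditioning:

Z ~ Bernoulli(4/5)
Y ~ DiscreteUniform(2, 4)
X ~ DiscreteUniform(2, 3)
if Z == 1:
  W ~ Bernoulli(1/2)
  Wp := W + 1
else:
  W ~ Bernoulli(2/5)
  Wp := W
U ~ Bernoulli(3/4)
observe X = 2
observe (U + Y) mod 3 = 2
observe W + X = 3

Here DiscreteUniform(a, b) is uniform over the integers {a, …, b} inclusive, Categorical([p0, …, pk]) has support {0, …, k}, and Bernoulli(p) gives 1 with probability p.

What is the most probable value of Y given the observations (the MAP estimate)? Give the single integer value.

argmax_v P(Y = v | obs) = 4

Enumerate traces; 4 have nonzero weight after conditioning:
  (Z=0, Y=2, X=2, W=1, U=0) weight 1/300
  (Z=0, Y=4, X=2, W=1, U=1) weight 1/100
  (Z=1, Y=2, X=2, W=1, U=0) weight 1/60
  (Z=1, Y=4, X=2, W=1, U=1) weight 1/20
Group by Y:
  weight(Y=2) = 1/50
  weight(Y=4) = 3/50
Total weight = 1/50 + 3/50 = 2/25
P(Y=2 | obs) = 1/50 / 2/25 = 1/4
P(Y=4 | obs) = 3/50 / 2/25 = 3/4
argmax = 4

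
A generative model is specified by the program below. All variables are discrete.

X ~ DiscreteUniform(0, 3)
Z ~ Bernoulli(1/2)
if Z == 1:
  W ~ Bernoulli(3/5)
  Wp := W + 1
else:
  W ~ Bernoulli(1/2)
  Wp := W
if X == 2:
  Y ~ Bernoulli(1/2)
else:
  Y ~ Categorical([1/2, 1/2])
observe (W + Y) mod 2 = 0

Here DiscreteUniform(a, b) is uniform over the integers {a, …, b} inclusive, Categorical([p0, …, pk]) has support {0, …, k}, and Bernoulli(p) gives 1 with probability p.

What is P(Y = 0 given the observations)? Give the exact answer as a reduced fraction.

P(Y = 0 | obs) = 9/20

Enumerate traces; 16 have nonzero weight after conditioning:
  (X=0, Z=0, W=0, Y=0) weight 1/32
  (X=0, Z=0, W=1, Y=1) weight 1/32
  (X=0, Z=1, W=0, Y=0) weight 1/40
  (X=0, Z=1, W=1, Y=1) weight 3/80
  (X=1, Z=0, W=0, Y=0) weight 1/32
  (X=1, Z=0, W=1, Y=1) weight 1/32
  (X=1, Z=1, W=0, Y=0) weight 1/40
  (X=1, Z=1, W=1, Y=1) weight 3/80
  … 8 more
Group by Y:
  weight(Y=0) = 9/40
  weight(Y=1) = 11/40
Total weight = 9/40 + 11/40 = 1/2
P(Y=0 | obs) = 9/40 / 1/2 = 9/20
P(Y=1 | obs) = 11/40 / 1/2 = 11/20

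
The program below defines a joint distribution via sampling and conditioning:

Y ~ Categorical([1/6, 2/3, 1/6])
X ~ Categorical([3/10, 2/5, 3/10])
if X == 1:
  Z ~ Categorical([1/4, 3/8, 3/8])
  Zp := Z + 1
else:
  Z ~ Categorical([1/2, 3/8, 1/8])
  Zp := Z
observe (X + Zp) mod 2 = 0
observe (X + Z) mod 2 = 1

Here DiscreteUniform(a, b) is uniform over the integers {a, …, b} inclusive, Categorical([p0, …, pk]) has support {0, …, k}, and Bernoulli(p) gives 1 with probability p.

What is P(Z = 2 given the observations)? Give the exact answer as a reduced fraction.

Enumerate traces; 6 have nonzero weight after conditioning:
  (Y=0, X=1, Z=0) weight 1/60
  (Y=0, X=1, Z=2) weight 1/40
  (Y=1, X=1, Z=0) weight 1/15
  (Y=1, X=1, Z=2) weight 1/10
  (Y=2, X=1, Z=0) weight 1/60
  (Y=2, X=1, Z=2) weight 1/40
Group by Z:
  weight(Z=0) = 1/10
  weight(Z=2) = 3/20
Total weight = 1/10 + 3/20 = 1/4
P(Z=0 | obs) = 1/10 / 1/4 = 2/5
P(Z=2 | obs) = 3/20 / 1/4 = 3/5

P(Z = 2 | obs) = 3/5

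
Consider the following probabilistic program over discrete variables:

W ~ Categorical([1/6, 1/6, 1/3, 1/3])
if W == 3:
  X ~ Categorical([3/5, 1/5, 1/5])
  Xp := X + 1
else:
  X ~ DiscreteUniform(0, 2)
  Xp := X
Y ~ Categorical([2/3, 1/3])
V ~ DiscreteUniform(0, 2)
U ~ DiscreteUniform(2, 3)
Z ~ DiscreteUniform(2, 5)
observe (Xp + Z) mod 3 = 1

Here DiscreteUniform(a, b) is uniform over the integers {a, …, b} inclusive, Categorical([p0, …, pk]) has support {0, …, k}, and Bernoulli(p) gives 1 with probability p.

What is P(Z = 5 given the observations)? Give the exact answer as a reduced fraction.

Enumerate traces; 192 have nonzero weight after conditioning:
  (W=0, X=0, Y=0, V=0, U=2, Z=4) weight 1/648
  (W=0, X=0, Y=0, V=0, U=3, Z=4) weight 1/648
  (W=0, X=0, Y=0, V=1, U=2, Z=4) weight 1/648
  (W=0, X=0, Y=0, V=1, U=3, Z=4) weight 1/648
  (W=0, X=0, Y=0, V=2, U=2, Z=4) weight 1/648
  (W=0, X=0, Y=0, V=2, U=3, Z=4) weight 1/648
  (W=0, X=0, Y=1, V=0, U=2, Z=4) weight 1/1296
  (W=0, X=0, Y=1, V=0, U=3, Z=4) weight 1/1296
  (W=0, X=1, Y=0, V=0, U=2, Z=3) weight 1/648
  (W=0, X=2, Y=0, V=0, U=2, Z=2) weight 1/648
  … 182 more
Group by Z:
  weight(Z=2) = 13/180
  weight(Z=3) = 19/180
  weight(Z=4) = 13/180
  weight(Z=5) = 13/180
Total weight = 13/180 + 19/180 + 13/180 + 13/180 = 29/90
P(Z=2 | obs) = 13/180 / 29/90 = 13/58
P(Z=3 | obs) = 19/180 / 29/90 = 19/58
P(Z=4 | obs) = 13/180 / 29/90 = 13/58
P(Z=5 | obs) = 13/180 / 29/90 = 13/58

P(Z = 5 | obs) = 13/58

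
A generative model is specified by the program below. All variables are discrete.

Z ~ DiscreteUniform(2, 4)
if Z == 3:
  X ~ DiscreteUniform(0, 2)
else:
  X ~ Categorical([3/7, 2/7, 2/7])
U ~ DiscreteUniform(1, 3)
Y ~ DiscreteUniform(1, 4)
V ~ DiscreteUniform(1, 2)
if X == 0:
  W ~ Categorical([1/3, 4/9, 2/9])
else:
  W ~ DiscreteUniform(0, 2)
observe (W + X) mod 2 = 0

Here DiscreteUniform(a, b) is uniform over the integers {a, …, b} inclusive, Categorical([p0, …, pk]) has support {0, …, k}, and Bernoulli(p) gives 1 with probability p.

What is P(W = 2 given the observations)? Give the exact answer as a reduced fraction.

Enumerate traces; 360 have nonzero weight after conditioning:
  (Z=2, X=0, U=1, Y=1, V=1, W=0) weight 1/504
  (Z=2, X=0, U=1, Y=1, V=1, W=2) weight 1/756
  (Z=2, X=0, U=1, Y=1, V=2, W=0) weight 1/504
  (Z=2, X=0, U=1, Y=1, V=2, W=2) weight 1/756
  (Z=2, X=0, U=1, Y=2, V=1, W=0) weight 1/504
  (Z=2, X=0, U=1, Y=2, V=1, W=2) weight 1/756
  (Z=2, X=0, U=1, Y=2, V=2, W=0) weight 1/504
  (Z=2, X=0, U=1, Y=2, V=2, W=2) weight 1/756
  (Z=2, X=1, U=1, Y=1, V=1, W=1) weight 1/756
  … 351 more
Group by W:
  weight(W=0) = 44/189
  weight(W=1) = 19/189
  weight(W=2) = 107/567
Total weight = 44/189 + 19/189 + 107/567 = 296/567
P(W=0 | obs) = 44/189 / 296/567 = 33/74
P(W=1 | obs) = 19/189 / 296/567 = 57/296
P(W=2 | obs) = 107/567 / 296/567 = 107/296

P(W = 2 | obs) = 107/296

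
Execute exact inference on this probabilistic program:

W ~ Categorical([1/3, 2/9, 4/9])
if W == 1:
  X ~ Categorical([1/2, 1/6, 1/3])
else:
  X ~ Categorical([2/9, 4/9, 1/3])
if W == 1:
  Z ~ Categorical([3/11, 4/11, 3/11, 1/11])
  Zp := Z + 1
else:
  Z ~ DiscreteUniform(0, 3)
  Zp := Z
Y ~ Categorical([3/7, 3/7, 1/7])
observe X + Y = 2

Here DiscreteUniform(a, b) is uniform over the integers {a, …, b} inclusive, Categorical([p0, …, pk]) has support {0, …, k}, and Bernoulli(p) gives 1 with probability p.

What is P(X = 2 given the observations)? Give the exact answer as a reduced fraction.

Enumerate traces; 36 have nonzero weight after conditioning:
  (W=0, X=0, Z=0, Y=2) weight 1/378
  (W=0, X=0, Z=1, Y=2) weight 1/378
  (W=0, X=0, Z=2, Y=2) weight 1/378
  (W=0, X=0, Z=3, Y=2) weight 1/378
  (W=0, X=1, Z=0, Y=1) weight 1/63
  (W=0, X=1, Z=1, Y=1) weight 1/63
  (W=0, X=1, Z=2, Y=1) weight 1/63
  (W=0, X=1, Z=3, Y=1) weight 1/63
  (W=0, X=2, Z=0, Y=0) weight 1/84
  … 27 more
Group by X:
  weight(X=0) = 23/567
  weight(X=1) = 31/189
  weight(X=2) = 1/7
Total weight = 23/567 + 31/189 + 1/7 = 197/567
P(X=0 | obs) = 23/567 / 197/567 = 23/197
P(X=1 | obs) = 31/189 / 197/567 = 93/197
P(X=2 | obs) = 1/7 / 197/567 = 81/197

P(X = 2 | obs) = 81/197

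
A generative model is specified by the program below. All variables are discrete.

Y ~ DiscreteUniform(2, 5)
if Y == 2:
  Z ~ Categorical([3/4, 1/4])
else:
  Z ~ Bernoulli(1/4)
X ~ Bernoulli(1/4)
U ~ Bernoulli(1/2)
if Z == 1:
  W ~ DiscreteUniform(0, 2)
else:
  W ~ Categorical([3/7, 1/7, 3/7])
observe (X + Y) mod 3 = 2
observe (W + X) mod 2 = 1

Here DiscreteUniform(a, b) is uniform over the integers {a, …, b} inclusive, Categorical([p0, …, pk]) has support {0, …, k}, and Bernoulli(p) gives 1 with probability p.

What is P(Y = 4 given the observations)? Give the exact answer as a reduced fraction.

Enumerate traces; 16 have nonzero weight after conditioning:
  (Y=2, Z=0, X=0, U=0, W=1) weight 9/896
  (Y=2, Z=0, X=0, U=1, W=1) weight 9/896
  (Y=2, Z=1, X=0, U=0, W=1) weight 1/128
  (Y=2, Z=1, X=0, U=1, W=1) weight 1/128
  (Y=4, Z=0, X=1, U=0, W=0) weight 9/896
  (Y=4, Z=0, X=1, U=0, W=2) weight 9/896
  (Y=4, Z=0, X=1, U=1, W=0) weight 9/896
  (Y=4, Z=0, X=1, U=1, W=2) weight 9/896
  (Y=5, Z=0, X=0, U=0, W=1) weight 9/896
  … 7 more
Group by Y:
  weight(Y=2) = 1/28
  weight(Y=4) = 17/336
  weight(Y=5) = 1/28
Total weight = 1/28 + 17/336 + 1/28 = 41/336
P(Y=2 | obs) = 1/28 / 41/336 = 12/41
P(Y=4 | obs) = 17/336 / 41/336 = 17/41
P(Y=5 | obs) = 1/28 / 41/336 = 12/41

P(Y = 4 | obs) = 17/41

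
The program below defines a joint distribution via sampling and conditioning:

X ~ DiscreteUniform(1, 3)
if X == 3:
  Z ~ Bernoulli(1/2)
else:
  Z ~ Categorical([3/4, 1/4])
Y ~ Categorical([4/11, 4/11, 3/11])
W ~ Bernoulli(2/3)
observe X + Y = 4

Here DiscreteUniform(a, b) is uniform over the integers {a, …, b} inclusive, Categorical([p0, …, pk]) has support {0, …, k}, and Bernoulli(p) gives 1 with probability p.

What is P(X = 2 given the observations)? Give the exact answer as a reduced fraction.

Enumerate traces; 8 have nonzero weight after conditioning:
  (X=2, Z=0, Y=2, W=0) weight 1/44
  (X=2, Z=0, Y=2, W=1) weight 1/22
  (X=2, Z=1, Y=2, W=0) weight 1/132
  (X=2, Z=1, Y=2, W=1) weight 1/66
  (X=3, Z=0, Y=1, W=0) weight 2/99
  (X=3, Z=0, Y=1, W=1) weight 4/99
  (X=3, Z=1, Y=1, W=0) weight 2/99
  (X=3, Z=1, Y=1, W=1) weight 4/99
Group by X:
  weight(X=2) = 1/11
  weight(X=3) = 4/33
Total weight = 1/11 + 4/33 = 7/33
P(X=2 | obs) = 1/11 / 7/33 = 3/7
P(X=3 | obs) = 4/33 / 7/33 = 4/7

P(X = 2 | obs) = 3/7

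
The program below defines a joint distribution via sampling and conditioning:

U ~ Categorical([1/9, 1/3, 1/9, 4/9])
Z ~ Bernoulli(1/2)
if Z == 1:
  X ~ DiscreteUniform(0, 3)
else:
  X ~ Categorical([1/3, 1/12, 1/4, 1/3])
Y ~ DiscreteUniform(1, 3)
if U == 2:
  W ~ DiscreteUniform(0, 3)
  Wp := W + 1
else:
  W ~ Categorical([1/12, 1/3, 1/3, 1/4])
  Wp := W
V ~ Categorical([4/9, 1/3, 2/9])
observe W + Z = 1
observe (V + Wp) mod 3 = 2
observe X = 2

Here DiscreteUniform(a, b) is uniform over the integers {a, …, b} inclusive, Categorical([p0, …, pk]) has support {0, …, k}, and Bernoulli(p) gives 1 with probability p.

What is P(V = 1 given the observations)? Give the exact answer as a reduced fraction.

Enumerate traces; 24 have nonzero weight after conditioning:
  (U=0, Z=0, X=2, Y=1, W=1, V=1) weight 1/1944
  (U=0, Z=0, X=2, Y=2, W=1, V=1) weight 1/1944
  (U=0, Z=0, X=2, Y=3, W=1, V=1) weight 1/1944
  (U=0, Z=1, X=2, Y=1, W=0, V=2) weight 1/11664
  (U=0, Z=1, X=2, Y=2, W=0, V=2) weight 1/11664
  (U=0, Z=1, X=2, Y=3, W=0, V=2) weight 1/11664
  (U=1, Z=0, X=2, Y=1, W=1, V=1) weight 1/648
  (U=1, Z=0, X=2, Y=2, W=1, V=1) weight 1/648
  (U=2, Z=0, X=2, Y=1, W=1, V=0) weight 1/1944
  … 15 more
Group by V:
  weight(V=0) = 1/648
  weight(V=1) = 35/2592
  weight(V=2) = 1/486
Total weight = 1/648 + 35/2592 + 1/486 = 133/7776
P(V=0 | obs) = 1/648 / 133/7776 = 12/133
P(V=1 | obs) = 35/2592 / 133/7776 = 15/19
P(V=2 | obs) = 1/486 / 133/7776 = 16/133

P(V = 1 | obs) = 15/19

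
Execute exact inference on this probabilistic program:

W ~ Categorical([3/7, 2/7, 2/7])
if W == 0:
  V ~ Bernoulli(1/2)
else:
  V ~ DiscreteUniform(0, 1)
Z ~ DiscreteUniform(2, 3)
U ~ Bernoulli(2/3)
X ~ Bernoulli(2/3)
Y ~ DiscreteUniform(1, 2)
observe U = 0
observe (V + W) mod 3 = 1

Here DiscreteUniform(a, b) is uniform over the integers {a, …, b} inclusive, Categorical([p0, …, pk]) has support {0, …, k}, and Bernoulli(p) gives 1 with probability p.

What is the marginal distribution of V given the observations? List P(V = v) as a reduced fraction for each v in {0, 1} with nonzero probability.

P(V=0) = 2/5, P(V=1) = 3/5

Enumerate traces; 16 have nonzero weight after conditioning:
  (W=0, V=1, Z=2, U=0, X=0, Y=1) weight 1/168
  (W=0, V=1, Z=2, U=0, X=0, Y=2) weight 1/168
  (W=0, V=1, Z=2, U=0, X=1, Y=1) weight 1/84
  (W=0, V=1, Z=2, U=0, X=1, Y=2) weight 1/84
  (W=0, V=1, Z=3, U=0, X=0, Y=1) weight 1/168
  (W=0, V=1, Z=3, U=0, X=0, Y=2) weight 1/168
  (W=0, V=1, Z=3, U=0, X=1, Y=1) weight 1/84
  (W=0, V=1, Z=3, U=0, X=1, Y=2) weight 1/84
  (W=1, V=0, Z=2, U=0, X=0, Y=1) weight 1/252
  … 7 more
Group by V:
  weight(V=0) = 1/21
  weight(V=1) = 1/14
Total weight = 1/21 + 1/14 = 5/42
P(V=0 | obs) = 1/21 / 5/42 = 2/5
P(V=1 | obs) = 1/14 / 5/42 = 3/5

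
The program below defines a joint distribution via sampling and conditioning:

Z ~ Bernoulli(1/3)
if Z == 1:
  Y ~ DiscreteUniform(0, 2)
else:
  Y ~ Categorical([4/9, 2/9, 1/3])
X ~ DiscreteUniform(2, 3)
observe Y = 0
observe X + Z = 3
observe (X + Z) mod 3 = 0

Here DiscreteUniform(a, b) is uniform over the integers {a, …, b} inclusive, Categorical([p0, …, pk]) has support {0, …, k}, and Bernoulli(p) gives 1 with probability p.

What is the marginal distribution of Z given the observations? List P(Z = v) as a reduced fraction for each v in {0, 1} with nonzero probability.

P(Z=0) = 8/11, P(Z=1) = 3/11

Enumerate traces; 2 have nonzero weight after conditioning:
  (Z=0, Y=0, X=3) weight 4/27
  (Z=1, Y=0, X=2) weight 1/18
Group by Z:
  weight(Z=0) = 4/27
  weight(Z=1) = 1/18
Total weight = 4/27 + 1/18 = 11/54
P(Z=0 | obs) = 4/27 / 11/54 = 8/11
P(Z=1 | obs) = 1/18 / 11/54 = 3/11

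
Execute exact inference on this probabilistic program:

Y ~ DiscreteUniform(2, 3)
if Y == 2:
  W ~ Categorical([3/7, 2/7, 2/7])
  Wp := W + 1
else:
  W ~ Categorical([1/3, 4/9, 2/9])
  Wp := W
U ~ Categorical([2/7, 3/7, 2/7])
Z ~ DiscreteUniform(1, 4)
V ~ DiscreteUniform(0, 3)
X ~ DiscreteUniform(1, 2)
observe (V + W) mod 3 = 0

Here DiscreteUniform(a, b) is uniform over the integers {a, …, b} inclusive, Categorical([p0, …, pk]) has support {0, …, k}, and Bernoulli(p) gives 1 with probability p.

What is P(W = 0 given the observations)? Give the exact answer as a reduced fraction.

Enumerate traces; 192 have nonzero weight after conditioning:
  (Y=2, W=0, U=0, Z=1, V=0, X=1) weight 3/1568
  (Y=2, W=0, U=0, Z=1, V=0, X=2) weight 3/1568
  (Y=2, W=0, U=0, Z=1, V=3, X=1) weight 3/1568
  (Y=2, W=0, U=0, Z=1, V=3, X=2) weight 3/1568
  (Y=2, W=0, U=0, Z=2, V=0, X=1) weight 3/1568
  (Y=2, W=0, U=0, Z=2, V=0, X=2) weight 3/1568
  (Y=2, W=0, U=0, Z=2, V=3, X=1) weight 3/1568
  (Y=2, W=0, U=0, Z=2, V=3, X=2) weight 3/1568
  (Y=2, W=1, U=0, Z=1, V=2, X=1) weight 1/784
  (Y=2, W=2, U=0, Z=1, V=1, X=1) weight 1/784
  … 182 more
Group by W:
  weight(W=0) = 4/21
  weight(W=1) = 23/252
  weight(W=2) = 4/63
Total weight = 4/21 + 23/252 + 4/63 = 29/84
P(W=0 | obs) = 4/21 / 29/84 = 16/29
P(W=1 | obs) = 23/252 / 29/84 = 23/87
P(W=2 | obs) = 4/63 / 29/84 = 16/87

P(W = 0 | obs) = 16/29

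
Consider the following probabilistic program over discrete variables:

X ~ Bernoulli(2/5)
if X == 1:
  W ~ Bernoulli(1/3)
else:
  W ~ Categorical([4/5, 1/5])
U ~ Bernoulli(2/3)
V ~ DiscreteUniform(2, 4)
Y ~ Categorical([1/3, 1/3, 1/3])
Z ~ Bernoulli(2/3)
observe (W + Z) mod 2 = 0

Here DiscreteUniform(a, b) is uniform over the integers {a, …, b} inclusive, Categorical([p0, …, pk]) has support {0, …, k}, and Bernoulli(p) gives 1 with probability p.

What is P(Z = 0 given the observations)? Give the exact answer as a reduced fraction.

Enumerate traces; 72 have nonzero weight after conditioning:
  (X=0, W=0, U=0, V=2, Y=0, Z=0) weight 4/675
  (X=0, W=0, U=0, V=2, Y=1, Z=0) weight 4/675
  (X=0, W=0, U=0, V=2, Y=2, Z=0) weight 4/675
  (X=0, W=0, U=0, V=3, Y=0, Z=0) weight 4/675
  (X=0, W=0, U=0, V=3, Y=1, Z=0) weight 4/675
  (X=0, W=0, U=0, V=3, Y=2, Z=0) weight 4/675
  (X=0, W=0, U=0, V=4, Y=0, Z=0) weight 4/675
  (X=0, W=0, U=0, V=4, Y=1, Z=0) weight 4/675
  (X=0, W=1, U=0, V=2, Y=0, Z=1) weight 2/675
  … 63 more
Group by Z:
  weight(Z=0) = 56/225
  weight(Z=1) = 38/225
Total weight = 56/225 + 38/225 = 94/225
P(Z=0 | obs) = 56/225 / 94/225 = 28/47
P(Z=1 | obs) = 38/225 / 94/225 = 19/47

P(Z = 0 | obs) = 28/47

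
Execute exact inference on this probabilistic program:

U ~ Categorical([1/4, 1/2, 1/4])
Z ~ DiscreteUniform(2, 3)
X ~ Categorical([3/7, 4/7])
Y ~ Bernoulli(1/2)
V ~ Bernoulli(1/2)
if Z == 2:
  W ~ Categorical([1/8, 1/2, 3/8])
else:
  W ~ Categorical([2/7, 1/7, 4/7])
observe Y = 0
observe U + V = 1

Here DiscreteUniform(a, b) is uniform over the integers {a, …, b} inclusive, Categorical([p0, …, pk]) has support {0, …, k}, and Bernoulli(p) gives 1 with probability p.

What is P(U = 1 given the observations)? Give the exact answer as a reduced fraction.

P(U = 1 | obs) = 2/3

Enumerate traces; 24 have nonzero weight after conditioning:
  (U=0, Z=2, X=0, Y=0, V=1, W=0) weight 3/1792
  (U=0, Z=2, X=0, Y=0, V=1, W=1) weight 3/448
  (U=0, Z=2, X=0, Y=0, V=1, W=2) weight 9/1792
  (U=0, Z=2, X=1, Y=0, V=1, W=0) weight 1/448
  (U=0, Z=2, X=1, Y=0, V=1, W=1) weight 1/112
  (U=0, Z=2, X=1, Y=0, V=1, W=2) weight 3/448
  (U=0, Z=3, X=0, Y=0, V=1, W=0) weight 3/784
  (U=0, Z=3, X=0, Y=0, V=1, W=1) weight 3/1568
  (U=1, Z=2, X=0, Y=0, V=0, W=0) weight 3/896
  … 15 more
Group by U:
  weight(U=0) = 1/16
  weight(U=1) = 1/8
Total weight = 1/16 + 1/8 = 3/16
P(U=0 | obs) = 1/16 / 3/16 = 1/3
P(U=1 | obs) = 1/8 / 3/16 = 2/3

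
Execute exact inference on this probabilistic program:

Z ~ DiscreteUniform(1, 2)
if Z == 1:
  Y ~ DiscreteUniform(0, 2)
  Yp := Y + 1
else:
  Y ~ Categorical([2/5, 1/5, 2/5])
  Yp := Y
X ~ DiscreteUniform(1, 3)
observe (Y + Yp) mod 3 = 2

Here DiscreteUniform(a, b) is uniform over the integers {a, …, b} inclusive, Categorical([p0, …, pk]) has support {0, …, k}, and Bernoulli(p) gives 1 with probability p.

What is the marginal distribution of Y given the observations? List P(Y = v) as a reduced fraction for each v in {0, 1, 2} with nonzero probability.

Enumerate traces; 6 have nonzero weight after conditioning:
  (Z=1, Y=2, X=1) weight 1/18
  (Z=1, Y=2, X=2) weight 1/18
  (Z=1, Y=2, X=3) weight 1/18
  (Z=2, Y=1, X=1) weight 1/30
  (Z=2, Y=1, X=2) weight 1/30
  (Z=2, Y=1, X=3) weight 1/30
Group by Y:
  weight(Y=1) = 1/10
  weight(Y=2) = 1/6
Total weight = 1/10 + 1/6 = 4/15
P(Y=1 | obs) = 1/10 / 4/15 = 3/8
P(Y=2 | obs) = 1/6 / 4/15 = 5/8

P(Y=1) = 3/8, P(Y=2) = 5/8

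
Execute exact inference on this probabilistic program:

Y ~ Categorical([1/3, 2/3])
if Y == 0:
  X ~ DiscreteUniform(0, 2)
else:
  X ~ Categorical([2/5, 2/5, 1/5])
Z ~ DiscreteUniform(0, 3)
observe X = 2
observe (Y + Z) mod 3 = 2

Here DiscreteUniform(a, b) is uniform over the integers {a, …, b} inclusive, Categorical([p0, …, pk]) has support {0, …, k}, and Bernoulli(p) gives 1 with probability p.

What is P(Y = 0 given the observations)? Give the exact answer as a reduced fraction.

Enumerate traces; 2 have nonzero weight after conditioning:
  (Y=0, X=2, Z=2) weight 1/36
  (Y=1, X=2, Z=1) weight 1/30
Group by Y:
  weight(Y=0) = 1/36
  weight(Y=1) = 1/30
Total weight = 1/36 + 1/30 = 11/180
P(Y=0 | obs) = 1/36 / 11/180 = 5/11
P(Y=1 | obs) = 1/30 / 11/180 = 6/11

P(Y = 0 | obs) = 5/11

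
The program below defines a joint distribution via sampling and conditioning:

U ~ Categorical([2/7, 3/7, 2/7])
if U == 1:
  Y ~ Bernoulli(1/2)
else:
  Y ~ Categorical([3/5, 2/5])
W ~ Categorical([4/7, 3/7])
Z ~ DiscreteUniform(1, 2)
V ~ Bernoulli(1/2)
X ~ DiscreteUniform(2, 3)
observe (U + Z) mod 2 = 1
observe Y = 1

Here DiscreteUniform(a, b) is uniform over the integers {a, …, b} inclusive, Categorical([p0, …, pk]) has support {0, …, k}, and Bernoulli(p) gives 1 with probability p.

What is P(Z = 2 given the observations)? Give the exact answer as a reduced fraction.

Enumerate traces; 24 have nonzero weight after conditioning:
  (U=0, Y=1, W=0, Z=1, V=0, X=2) weight 2/245
  (U=0, Y=1, W=0, Z=1, V=0, X=3) weight 2/245
  (U=0, Y=1, W=0, Z=1, V=1, X=2) weight 2/245
  (U=0, Y=1, W=0, Z=1, V=1, X=3) weight 2/245
  (U=0, Y=1, W=1, Z=1, V=0, X=2) weight 3/490
  (U=0, Y=1, W=1, Z=1, V=0, X=3) weight 3/490
  (U=0, Y=1, W=1, Z=1, V=1, X=2) weight 3/490
  (U=0, Y=1, W=1, Z=1, V=1, X=3) weight 3/490
  (U=1, Y=1, W=0, Z=2, V=0, X=2) weight 3/196
  … 15 more
Group by Z:
  weight(Z=1) = 4/35
  weight(Z=2) = 3/28
Total weight = 4/35 + 3/28 = 31/140
P(Z=1 | obs) = 4/35 / 31/140 = 16/31
P(Z=2 | obs) = 3/28 / 31/140 = 15/31

P(Z = 2 | obs) = 15/31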